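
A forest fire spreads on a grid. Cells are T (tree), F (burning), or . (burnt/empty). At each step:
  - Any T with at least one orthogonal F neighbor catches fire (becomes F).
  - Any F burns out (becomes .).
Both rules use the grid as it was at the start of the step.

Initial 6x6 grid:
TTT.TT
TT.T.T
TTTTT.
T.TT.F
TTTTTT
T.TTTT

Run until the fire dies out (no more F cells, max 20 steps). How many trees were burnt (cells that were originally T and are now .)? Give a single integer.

Step 1: +1 fires, +1 burnt (F count now 1)
Step 2: +2 fires, +1 burnt (F count now 2)
Step 3: +2 fires, +2 burnt (F count now 2)
Step 4: +3 fires, +2 burnt (F count now 3)
Step 5: +4 fires, +3 burnt (F count now 4)
Step 6: +4 fires, +4 burnt (F count now 4)
Step 7: +3 fires, +4 burnt (F count now 3)
Step 8: +2 fires, +3 burnt (F count now 2)
Step 9: +2 fires, +2 burnt (F count now 2)
Step 10: +2 fires, +2 burnt (F count now 2)
Step 11: +0 fires, +2 burnt (F count now 0)
Fire out after step 11
Initially T: 28, now '.': 33
Total burnt (originally-T cells now '.'): 25

Answer: 25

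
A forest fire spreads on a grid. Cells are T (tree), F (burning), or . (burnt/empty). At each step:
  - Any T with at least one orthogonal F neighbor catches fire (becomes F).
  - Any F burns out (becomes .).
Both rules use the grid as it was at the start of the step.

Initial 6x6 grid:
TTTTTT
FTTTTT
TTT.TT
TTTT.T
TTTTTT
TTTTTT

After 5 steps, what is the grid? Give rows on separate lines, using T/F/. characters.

Step 1: 3 trees catch fire, 1 burn out
  FTTTTT
  .FTTTT
  FTT.TT
  TTTT.T
  TTTTTT
  TTTTTT
Step 2: 4 trees catch fire, 3 burn out
  .FTTTT
  ..FTTT
  .FT.TT
  FTTT.T
  TTTTTT
  TTTTTT
Step 3: 5 trees catch fire, 4 burn out
  ..FTTT
  ...FTT
  ..F.TT
  .FTT.T
  FTTTTT
  TTTTTT
Step 4: 5 trees catch fire, 5 burn out
  ...FTT
  ....FT
  ....TT
  ..FT.T
  .FTTTT
  FTTTTT
Step 5: 6 trees catch fire, 5 burn out
  ....FT
  .....F
  ....FT
  ...F.T
  ..FTTT
  .FTTTT

....FT
.....F
....FT
...F.T
..FTTT
.FTTTT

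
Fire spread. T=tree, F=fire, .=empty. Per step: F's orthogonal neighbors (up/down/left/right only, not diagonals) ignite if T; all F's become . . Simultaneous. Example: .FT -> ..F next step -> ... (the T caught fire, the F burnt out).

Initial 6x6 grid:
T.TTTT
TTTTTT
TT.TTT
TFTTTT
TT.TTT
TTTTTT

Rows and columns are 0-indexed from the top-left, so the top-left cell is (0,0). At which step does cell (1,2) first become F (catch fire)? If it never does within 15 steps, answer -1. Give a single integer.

Step 1: cell (1,2)='T' (+4 fires, +1 burnt)
Step 2: cell (1,2)='T' (+5 fires, +4 burnt)
Step 3: cell (1,2)='F' (+7 fires, +5 burnt)
  -> target ignites at step 3
Step 4: cell (1,2)='.' (+7 fires, +7 burnt)
Step 5: cell (1,2)='.' (+5 fires, +7 burnt)
Step 6: cell (1,2)='.' (+3 fires, +5 burnt)
Step 7: cell (1,2)='.' (+1 fires, +3 burnt)
Step 8: cell (1,2)='.' (+0 fires, +1 burnt)
  fire out at step 8

3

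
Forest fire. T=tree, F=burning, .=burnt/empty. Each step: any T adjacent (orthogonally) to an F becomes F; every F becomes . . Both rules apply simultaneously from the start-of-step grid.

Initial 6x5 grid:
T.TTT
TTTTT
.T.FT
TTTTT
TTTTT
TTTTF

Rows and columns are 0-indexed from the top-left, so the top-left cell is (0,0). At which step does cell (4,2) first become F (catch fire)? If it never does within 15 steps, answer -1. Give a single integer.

Step 1: cell (4,2)='T' (+5 fires, +2 burnt)
Step 2: cell (4,2)='T' (+7 fires, +5 burnt)
Step 3: cell (4,2)='F' (+6 fires, +7 burnt)
  -> target ignites at step 3
Step 4: cell (4,2)='.' (+5 fires, +6 burnt)
Step 5: cell (4,2)='.' (+2 fires, +5 burnt)
Step 6: cell (4,2)='.' (+0 fires, +2 burnt)
  fire out at step 6

3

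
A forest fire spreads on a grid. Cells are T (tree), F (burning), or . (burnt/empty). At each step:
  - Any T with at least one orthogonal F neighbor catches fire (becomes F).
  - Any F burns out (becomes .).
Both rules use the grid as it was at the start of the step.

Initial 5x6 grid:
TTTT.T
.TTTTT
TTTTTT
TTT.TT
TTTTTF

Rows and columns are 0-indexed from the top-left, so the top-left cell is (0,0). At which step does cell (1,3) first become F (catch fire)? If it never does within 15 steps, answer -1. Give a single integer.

Step 1: cell (1,3)='T' (+2 fires, +1 burnt)
Step 2: cell (1,3)='T' (+3 fires, +2 burnt)
Step 3: cell (1,3)='T' (+3 fires, +3 burnt)
Step 4: cell (1,3)='T' (+5 fires, +3 burnt)
Step 5: cell (1,3)='F' (+4 fires, +5 burnt)
  -> target ignites at step 5
Step 6: cell (1,3)='.' (+4 fires, +4 burnt)
Step 7: cell (1,3)='.' (+3 fires, +4 burnt)
Step 8: cell (1,3)='.' (+1 fires, +3 burnt)
Step 9: cell (1,3)='.' (+1 fires, +1 burnt)
Step 10: cell (1,3)='.' (+0 fires, +1 burnt)
  fire out at step 10

5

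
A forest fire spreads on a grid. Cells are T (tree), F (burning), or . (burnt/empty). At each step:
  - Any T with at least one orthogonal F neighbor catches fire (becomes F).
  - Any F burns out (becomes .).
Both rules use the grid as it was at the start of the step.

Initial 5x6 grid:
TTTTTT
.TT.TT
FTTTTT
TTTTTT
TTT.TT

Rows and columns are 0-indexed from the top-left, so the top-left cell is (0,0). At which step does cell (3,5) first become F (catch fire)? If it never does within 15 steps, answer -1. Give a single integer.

Step 1: cell (3,5)='T' (+2 fires, +1 burnt)
Step 2: cell (3,5)='T' (+4 fires, +2 burnt)
Step 3: cell (3,5)='T' (+5 fires, +4 burnt)
Step 4: cell (3,5)='T' (+5 fires, +5 burnt)
Step 5: cell (3,5)='T' (+4 fires, +5 burnt)
Step 6: cell (3,5)='F' (+4 fires, +4 burnt)
  -> target ignites at step 6
Step 7: cell (3,5)='.' (+2 fires, +4 burnt)
Step 8: cell (3,5)='.' (+0 fires, +2 burnt)
  fire out at step 8

6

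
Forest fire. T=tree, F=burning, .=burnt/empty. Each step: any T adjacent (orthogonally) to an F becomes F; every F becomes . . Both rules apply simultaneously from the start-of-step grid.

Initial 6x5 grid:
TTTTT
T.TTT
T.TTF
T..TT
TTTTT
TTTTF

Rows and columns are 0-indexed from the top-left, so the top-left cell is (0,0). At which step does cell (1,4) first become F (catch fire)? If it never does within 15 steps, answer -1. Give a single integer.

Step 1: cell (1,4)='F' (+5 fires, +2 burnt)
  -> target ignites at step 1
Step 2: cell (1,4)='.' (+6 fires, +5 burnt)
Step 3: cell (1,4)='.' (+4 fires, +6 burnt)
Step 4: cell (1,4)='.' (+3 fires, +4 burnt)
Step 5: cell (1,4)='.' (+2 fires, +3 burnt)
Step 6: cell (1,4)='.' (+2 fires, +2 burnt)
Step 7: cell (1,4)='.' (+2 fires, +2 burnt)
Step 8: cell (1,4)='.' (+0 fires, +2 burnt)
  fire out at step 8

1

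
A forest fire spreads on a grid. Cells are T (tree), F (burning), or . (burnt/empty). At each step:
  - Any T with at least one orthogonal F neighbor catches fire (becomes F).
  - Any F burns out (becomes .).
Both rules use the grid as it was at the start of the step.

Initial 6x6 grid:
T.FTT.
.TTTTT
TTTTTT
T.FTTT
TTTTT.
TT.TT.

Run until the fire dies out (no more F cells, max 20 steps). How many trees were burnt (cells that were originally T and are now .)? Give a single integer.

Step 1: +5 fires, +2 burnt (F count now 5)
Step 2: +8 fires, +5 burnt (F count now 8)
Step 3: +8 fires, +8 burnt (F count now 8)
Step 4: +5 fires, +8 burnt (F count now 5)
Step 5: +0 fires, +5 burnt (F count now 0)
Fire out after step 5
Initially T: 27, now '.': 35
Total burnt (originally-T cells now '.'): 26

Answer: 26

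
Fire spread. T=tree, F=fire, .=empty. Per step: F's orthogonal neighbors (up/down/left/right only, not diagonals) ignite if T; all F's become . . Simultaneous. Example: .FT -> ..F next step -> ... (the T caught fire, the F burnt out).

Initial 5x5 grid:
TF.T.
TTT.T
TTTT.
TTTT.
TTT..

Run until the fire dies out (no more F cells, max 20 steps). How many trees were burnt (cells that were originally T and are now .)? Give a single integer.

Answer: 15

Derivation:
Step 1: +2 fires, +1 burnt (F count now 2)
Step 2: +3 fires, +2 burnt (F count now 3)
Step 3: +3 fires, +3 burnt (F count now 3)
Step 4: +4 fires, +3 burnt (F count now 4)
Step 5: +3 fires, +4 burnt (F count now 3)
Step 6: +0 fires, +3 burnt (F count now 0)
Fire out after step 6
Initially T: 17, now '.': 23
Total burnt (originally-T cells now '.'): 15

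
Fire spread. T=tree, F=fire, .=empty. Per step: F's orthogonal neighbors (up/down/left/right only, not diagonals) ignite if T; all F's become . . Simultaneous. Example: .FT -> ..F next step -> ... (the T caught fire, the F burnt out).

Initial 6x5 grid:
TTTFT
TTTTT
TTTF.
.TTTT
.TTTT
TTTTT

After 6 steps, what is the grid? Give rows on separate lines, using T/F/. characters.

Step 1: 5 trees catch fire, 2 burn out
  TTF.F
  TTTFT
  TTF..
  .TTFT
  .TTTT
  TTTTT
Step 2: 7 trees catch fire, 5 burn out
  TF...
  TTF.F
  TF...
  .TF.F
  .TTFT
  TTTTT
Step 3: 7 trees catch fire, 7 burn out
  F....
  TF...
  F....
  .F...
  .TF.F
  TTTFT
Step 4: 4 trees catch fire, 7 burn out
  .....
  F....
  .....
  .....
  .F...
  TTF.F
Step 5: 1 trees catch fire, 4 burn out
  .....
  .....
  .....
  .....
  .....
  TF...
Step 6: 1 trees catch fire, 1 burn out
  .....
  .....
  .....
  .....
  .....
  F....

.....
.....
.....
.....
.....
F....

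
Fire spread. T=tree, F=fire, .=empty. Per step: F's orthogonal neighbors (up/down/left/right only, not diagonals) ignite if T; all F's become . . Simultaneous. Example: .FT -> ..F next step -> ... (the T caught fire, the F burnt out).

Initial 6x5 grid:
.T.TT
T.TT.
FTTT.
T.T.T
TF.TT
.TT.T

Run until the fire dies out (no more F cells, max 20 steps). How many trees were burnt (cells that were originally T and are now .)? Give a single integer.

Step 1: +5 fires, +2 burnt (F count now 5)
Step 2: +2 fires, +5 burnt (F count now 2)
Step 3: +3 fires, +2 burnt (F count now 3)
Step 4: +1 fires, +3 burnt (F count now 1)
Step 5: +1 fires, +1 burnt (F count now 1)
Step 6: +1 fires, +1 burnt (F count now 1)
Step 7: +0 fires, +1 burnt (F count now 0)
Fire out after step 7
Initially T: 18, now '.': 25
Total burnt (originally-T cells now '.'): 13

Answer: 13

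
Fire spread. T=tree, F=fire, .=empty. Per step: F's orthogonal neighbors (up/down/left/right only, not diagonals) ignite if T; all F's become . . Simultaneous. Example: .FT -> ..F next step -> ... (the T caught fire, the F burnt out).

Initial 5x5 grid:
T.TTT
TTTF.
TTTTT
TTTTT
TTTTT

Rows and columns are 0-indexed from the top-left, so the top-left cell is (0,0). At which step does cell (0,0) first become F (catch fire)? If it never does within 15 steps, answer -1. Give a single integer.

Step 1: cell (0,0)='T' (+3 fires, +1 burnt)
Step 2: cell (0,0)='T' (+6 fires, +3 burnt)
Step 3: cell (0,0)='T' (+5 fires, +6 burnt)
Step 4: cell (0,0)='F' (+5 fires, +5 burnt)
  -> target ignites at step 4
Step 5: cell (0,0)='.' (+2 fires, +5 burnt)
Step 6: cell (0,0)='.' (+1 fires, +2 burnt)
Step 7: cell (0,0)='.' (+0 fires, +1 burnt)
  fire out at step 7

4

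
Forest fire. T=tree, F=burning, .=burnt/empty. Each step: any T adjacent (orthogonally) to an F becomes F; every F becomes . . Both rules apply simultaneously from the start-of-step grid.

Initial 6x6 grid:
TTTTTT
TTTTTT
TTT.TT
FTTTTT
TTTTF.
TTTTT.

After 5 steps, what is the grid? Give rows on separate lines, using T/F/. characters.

Step 1: 6 trees catch fire, 2 burn out
  TTTTTT
  TTTTTT
  FTT.TT
  .FTTFT
  FTTF..
  TTTTF.
Step 2: 10 trees catch fire, 6 burn out
  TTTTTT
  FTTTTT
  .FT.FT
  ..FF.F
  .FF...
  FTTF..
Step 3: 7 trees catch fire, 10 burn out
  FTTTTT
  .FTTFT
  ..F..F
  ......
  ......
  .FF...
Step 4: 5 trees catch fire, 7 burn out
  .FTTFT
  ..FF.F
  ......
  ......
  ......
  ......
Step 5: 3 trees catch fire, 5 burn out
  ..FF.F
  ......
  ......
  ......
  ......
  ......

..FF.F
......
......
......
......
......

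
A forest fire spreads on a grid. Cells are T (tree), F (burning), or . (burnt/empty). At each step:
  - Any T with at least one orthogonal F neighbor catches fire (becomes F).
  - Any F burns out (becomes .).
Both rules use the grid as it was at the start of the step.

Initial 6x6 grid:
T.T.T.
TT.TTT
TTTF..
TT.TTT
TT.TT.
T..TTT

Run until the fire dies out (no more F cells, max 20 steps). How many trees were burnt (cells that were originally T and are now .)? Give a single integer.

Answer: 23

Derivation:
Step 1: +3 fires, +1 burnt (F count now 3)
Step 2: +4 fires, +3 burnt (F count now 4)
Step 3: +8 fires, +4 burnt (F count now 8)
Step 4: +4 fires, +8 burnt (F count now 4)
Step 5: +3 fires, +4 burnt (F count now 3)
Step 6: +1 fires, +3 burnt (F count now 1)
Step 7: +0 fires, +1 burnt (F count now 0)
Fire out after step 7
Initially T: 24, now '.': 35
Total burnt (originally-T cells now '.'): 23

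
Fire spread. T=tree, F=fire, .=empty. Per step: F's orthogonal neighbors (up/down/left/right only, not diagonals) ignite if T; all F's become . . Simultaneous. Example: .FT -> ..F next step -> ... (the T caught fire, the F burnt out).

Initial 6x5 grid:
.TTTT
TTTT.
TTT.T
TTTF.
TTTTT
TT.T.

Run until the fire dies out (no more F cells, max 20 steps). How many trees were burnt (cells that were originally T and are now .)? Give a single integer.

Answer: 22

Derivation:
Step 1: +2 fires, +1 burnt (F count now 2)
Step 2: +5 fires, +2 burnt (F count now 5)
Step 3: +4 fires, +5 burnt (F count now 4)
Step 4: +6 fires, +4 burnt (F count now 6)
Step 5: +4 fires, +6 burnt (F count now 4)
Step 6: +1 fires, +4 burnt (F count now 1)
Step 7: +0 fires, +1 burnt (F count now 0)
Fire out after step 7
Initially T: 23, now '.': 29
Total burnt (originally-T cells now '.'): 22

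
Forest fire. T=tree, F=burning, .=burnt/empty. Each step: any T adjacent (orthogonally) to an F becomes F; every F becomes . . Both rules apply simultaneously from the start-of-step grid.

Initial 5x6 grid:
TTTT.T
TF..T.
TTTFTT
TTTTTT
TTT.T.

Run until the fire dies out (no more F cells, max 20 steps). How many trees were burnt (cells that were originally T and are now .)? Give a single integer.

Answer: 21

Derivation:
Step 1: +6 fires, +2 burnt (F count now 6)
Step 2: +8 fires, +6 burnt (F count now 8)
Step 3: +6 fires, +8 burnt (F count now 6)
Step 4: +1 fires, +6 burnt (F count now 1)
Step 5: +0 fires, +1 burnt (F count now 0)
Fire out after step 5
Initially T: 22, now '.': 29
Total burnt (originally-T cells now '.'): 21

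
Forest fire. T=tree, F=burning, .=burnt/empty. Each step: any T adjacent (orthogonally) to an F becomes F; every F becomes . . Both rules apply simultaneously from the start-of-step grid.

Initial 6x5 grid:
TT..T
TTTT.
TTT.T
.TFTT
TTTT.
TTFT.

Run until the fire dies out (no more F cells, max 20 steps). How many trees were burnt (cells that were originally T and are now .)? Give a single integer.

Answer: 20

Derivation:
Step 1: +6 fires, +2 burnt (F count now 6)
Step 2: +6 fires, +6 burnt (F count now 6)
Step 3: +5 fires, +6 burnt (F count now 5)
Step 4: +2 fires, +5 burnt (F count now 2)
Step 5: +1 fires, +2 burnt (F count now 1)
Step 6: +0 fires, +1 burnt (F count now 0)
Fire out after step 6
Initially T: 21, now '.': 29
Total burnt (originally-T cells now '.'): 20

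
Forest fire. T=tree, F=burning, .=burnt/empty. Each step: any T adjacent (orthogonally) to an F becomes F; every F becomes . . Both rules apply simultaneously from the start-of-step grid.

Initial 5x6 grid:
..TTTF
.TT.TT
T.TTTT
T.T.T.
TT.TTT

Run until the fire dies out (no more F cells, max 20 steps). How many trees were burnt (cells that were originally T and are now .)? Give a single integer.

Answer: 16

Derivation:
Step 1: +2 fires, +1 burnt (F count now 2)
Step 2: +3 fires, +2 burnt (F count now 3)
Step 3: +2 fires, +3 burnt (F count now 2)
Step 4: +3 fires, +2 burnt (F count now 3)
Step 5: +3 fires, +3 burnt (F count now 3)
Step 6: +3 fires, +3 burnt (F count now 3)
Step 7: +0 fires, +3 burnt (F count now 0)
Fire out after step 7
Initially T: 20, now '.': 26
Total burnt (originally-T cells now '.'): 16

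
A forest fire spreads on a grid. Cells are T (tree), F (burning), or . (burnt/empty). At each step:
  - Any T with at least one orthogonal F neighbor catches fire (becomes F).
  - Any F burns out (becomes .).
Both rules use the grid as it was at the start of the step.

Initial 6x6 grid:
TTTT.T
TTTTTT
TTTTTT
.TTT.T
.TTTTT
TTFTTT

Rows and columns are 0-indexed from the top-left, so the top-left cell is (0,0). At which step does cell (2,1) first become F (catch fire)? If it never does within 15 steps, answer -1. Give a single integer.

Step 1: cell (2,1)='T' (+3 fires, +1 burnt)
Step 2: cell (2,1)='T' (+5 fires, +3 burnt)
Step 3: cell (2,1)='T' (+5 fires, +5 burnt)
Step 4: cell (2,1)='F' (+4 fires, +5 burnt)
  -> target ignites at step 4
Step 5: cell (2,1)='.' (+6 fires, +4 burnt)
Step 6: cell (2,1)='.' (+5 fires, +6 burnt)
Step 7: cell (2,1)='.' (+2 fires, +5 burnt)
Step 8: cell (2,1)='.' (+1 fires, +2 burnt)
Step 9: cell (2,1)='.' (+0 fires, +1 burnt)
  fire out at step 9

4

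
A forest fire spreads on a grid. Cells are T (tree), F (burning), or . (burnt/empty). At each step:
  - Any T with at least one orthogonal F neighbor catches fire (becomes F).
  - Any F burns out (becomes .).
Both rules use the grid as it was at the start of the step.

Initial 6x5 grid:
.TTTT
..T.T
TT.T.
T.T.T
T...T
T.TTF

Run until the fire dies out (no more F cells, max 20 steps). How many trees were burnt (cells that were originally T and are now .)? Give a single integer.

Step 1: +2 fires, +1 burnt (F count now 2)
Step 2: +2 fires, +2 burnt (F count now 2)
Step 3: +0 fires, +2 burnt (F count now 0)
Fire out after step 3
Initially T: 17, now '.': 17
Total burnt (originally-T cells now '.'): 4

Answer: 4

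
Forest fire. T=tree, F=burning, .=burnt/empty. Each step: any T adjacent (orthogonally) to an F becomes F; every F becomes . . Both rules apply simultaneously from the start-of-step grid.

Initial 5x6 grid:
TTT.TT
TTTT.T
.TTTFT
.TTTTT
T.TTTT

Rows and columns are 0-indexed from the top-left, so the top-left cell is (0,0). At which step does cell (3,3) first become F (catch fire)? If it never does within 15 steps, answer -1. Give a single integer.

Step 1: cell (3,3)='T' (+3 fires, +1 burnt)
Step 2: cell (3,3)='F' (+6 fires, +3 burnt)
  -> target ignites at step 2
Step 3: cell (3,3)='.' (+6 fires, +6 burnt)
Step 4: cell (3,3)='.' (+5 fires, +6 burnt)
Step 5: cell (3,3)='.' (+2 fires, +5 burnt)
Step 6: cell (3,3)='.' (+1 fires, +2 burnt)
Step 7: cell (3,3)='.' (+0 fires, +1 burnt)
  fire out at step 7

2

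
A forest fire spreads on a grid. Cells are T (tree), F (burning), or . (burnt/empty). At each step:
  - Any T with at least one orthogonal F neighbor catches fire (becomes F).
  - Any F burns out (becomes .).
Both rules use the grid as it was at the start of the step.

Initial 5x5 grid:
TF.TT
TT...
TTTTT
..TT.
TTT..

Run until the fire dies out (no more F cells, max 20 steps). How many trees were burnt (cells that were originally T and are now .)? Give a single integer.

Answer: 13

Derivation:
Step 1: +2 fires, +1 burnt (F count now 2)
Step 2: +2 fires, +2 burnt (F count now 2)
Step 3: +2 fires, +2 burnt (F count now 2)
Step 4: +2 fires, +2 burnt (F count now 2)
Step 5: +3 fires, +2 burnt (F count now 3)
Step 6: +1 fires, +3 burnt (F count now 1)
Step 7: +1 fires, +1 burnt (F count now 1)
Step 8: +0 fires, +1 burnt (F count now 0)
Fire out after step 8
Initially T: 15, now '.': 23
Total burnt (originally-T cells now '.'): 13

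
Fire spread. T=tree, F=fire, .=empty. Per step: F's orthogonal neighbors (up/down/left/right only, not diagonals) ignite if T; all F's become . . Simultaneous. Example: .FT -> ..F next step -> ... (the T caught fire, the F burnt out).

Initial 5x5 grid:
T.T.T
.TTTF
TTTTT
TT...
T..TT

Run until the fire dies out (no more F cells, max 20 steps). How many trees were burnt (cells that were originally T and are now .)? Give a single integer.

Answer: 13

Derivation:
Step 1: +3 fires, +1 burnt (F count now 3)
Step 2: +2 fires, +3 burnt (F count now 2)
Step 3: +3 fires, +2 burnt (F count now 3)
Step 4: +1 fires, +3 burnt (F count now 1)
Step 5: +2 fires, +1 burnt (F count now 2)
Step 6: +1 fires, +2 burnt (F count now 1)
Step 7: +1 fires, +1 burnt (F count now 1)
Step 8: +0 fires, +1 burnt (F count now 0)
Fire out after step 8
Initially T: 16, now '.': 22
Total burnt (originally-T cells now '.'): 13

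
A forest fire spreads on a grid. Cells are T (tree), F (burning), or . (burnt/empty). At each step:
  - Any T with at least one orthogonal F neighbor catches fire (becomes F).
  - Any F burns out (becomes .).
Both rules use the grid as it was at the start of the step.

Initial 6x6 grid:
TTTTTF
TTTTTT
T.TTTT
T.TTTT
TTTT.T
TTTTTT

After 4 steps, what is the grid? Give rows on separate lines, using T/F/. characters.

Step 1: 2 trees catch fire, 1 burn out
  TTTTF.
  TTTTTF
  T.TTTT
  T.TTTT
  TTTT.T
  TTTTTT
Step 2: 3 trees catch fire, 2 burn out
  TTTF..
  TTTTF.
  T.TTTF
  T.TTTT
  TTTT.T
  TTTTTT
Step 3: 4 trees catch fire, 3 burn out
  TTF...
  TTTF..
  T.TTF.
  T.TTTF
  TTTT.T
  TTTTTT
Step 4: 5 trees catch fire, 4 burn out
  TF....
  TTF...
  T.TF..
  T.TTF.
  TTTT.F
  TTTTTT

TF....
TTF...
T.TF..
T.TTF.
TTTT.F
TTTTTT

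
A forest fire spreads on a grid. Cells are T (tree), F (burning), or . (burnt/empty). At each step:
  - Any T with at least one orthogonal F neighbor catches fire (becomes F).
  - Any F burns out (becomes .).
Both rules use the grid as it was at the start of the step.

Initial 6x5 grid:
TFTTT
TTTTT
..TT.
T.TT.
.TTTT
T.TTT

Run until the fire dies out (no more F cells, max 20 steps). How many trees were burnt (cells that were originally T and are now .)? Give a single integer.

Step 1: +3 fires, +1 burnt (F count now 3)
Step 2: +3 fires, +3 burnt (F count now 3)
Step 3: +3 fires, +3 burnt (F count now 3)
Step 4: +3 fires, +3 burnt (F count now 3)
Step 5: +2 fires, +3 burnt (F count now 2)
Step 6: +3 fires, +2 burnt (F count now 3)
Step 7: +2 fires, +3 burnt (F count now 2)
Step 8: +1 fires, +2 burnt (F count now 1)
Step 9: +0 fires, +1 burnt (F count now 0)
Fire out after step 9
Initially T: 22, now '.': 28
Total burnt (originally-T cells now '.'): 20

Answer: 20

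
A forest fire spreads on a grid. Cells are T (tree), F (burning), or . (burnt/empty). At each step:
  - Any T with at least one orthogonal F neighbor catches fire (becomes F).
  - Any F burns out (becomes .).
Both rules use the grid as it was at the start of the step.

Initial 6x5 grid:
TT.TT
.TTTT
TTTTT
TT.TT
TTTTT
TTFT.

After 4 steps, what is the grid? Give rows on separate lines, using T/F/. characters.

Step 1: 3 trees catch fire, 1 burn out
  TT.TT
  .TTTT
  TTTTT
  TT.TT
  TTFTT
  TF.F.
Step 2: 3 trees catch fire, 3 burn out
  TT.TT
  .TTTT
  TTTTT
  TT.TT
  TF.FT
  F....
Step 3: 4 trees catch fire, 3 burn out
  TT.TT
  .TTTT
  TTTTT
  TF.FT
  F...F
  .....
Step 4: 4 trees catch fire, 4 burn out
  TT.TT
  .TTTT
  TFTFT
  F...F
  .....
  .....

TT.TT
.TTTT
TFTFT
F...F
.....
.....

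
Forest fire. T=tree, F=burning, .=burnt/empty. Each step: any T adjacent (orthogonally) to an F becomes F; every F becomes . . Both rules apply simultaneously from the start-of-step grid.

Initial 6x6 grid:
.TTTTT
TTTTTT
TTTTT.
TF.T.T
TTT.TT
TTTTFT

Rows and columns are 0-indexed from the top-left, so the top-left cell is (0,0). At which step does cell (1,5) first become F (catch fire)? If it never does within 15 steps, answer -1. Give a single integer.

Step 1: cell (1,5)='T' (+6 fires, +2 burnt)
Step 2: cell (1,5)='T' (+8 fires, +6 burnt)
Step 3: cell (1,5)='T' (+6 fires, +8 burnt)
Step 4: cell (1,5)='T' (+4 fires, +6 burnt)
Step 5: cell (1,5)='T' (+2 fires, +4 burnt)
Step 6: cell (1,5)='F' (+2 fires, +2 burnt)
  -> target ignites at step 6
Step 7: cell (1,5)='.' (+1 fires, +2 burnt)
Step 8: cell (1,5)='.' (+0 fires, +1 burnt)
  fire out at step 8

6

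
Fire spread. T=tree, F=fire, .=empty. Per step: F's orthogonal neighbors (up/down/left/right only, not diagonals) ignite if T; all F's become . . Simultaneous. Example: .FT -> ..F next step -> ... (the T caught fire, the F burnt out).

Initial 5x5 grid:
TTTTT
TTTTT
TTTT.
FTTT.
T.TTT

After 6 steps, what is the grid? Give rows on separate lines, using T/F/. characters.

Step 1: 3 trees catch fire, 1 burn out
  TTTTT
  TTTTT
  FTTT.
  .FTT.
  F.TTT
Step 2: 3 trees catch fire, 3 burn out
  TTTTT
  FTTTT
  .FTT.
  ..FT.
  ..TTT
Step 3: 5 trees catch fire, 3 burn out
  FTTTT
  .FTTT
  ..FT.
  ...F.
  ..FTT
Step 4: 4 trees catch fire, 5 burn out
  .FTTT
  ..FTT
  ...F.
  .....
  ...FT
Step 5: 3 trees catch fire, 4 burn out
  ..FTT
  ...FT
  .....
  .....
  ....F
Step 6: 2 trees catch fire, 3 burn out
  ...FT
  ....F
  .....
  .....
  .....

...FT
....F
.....
.....
.....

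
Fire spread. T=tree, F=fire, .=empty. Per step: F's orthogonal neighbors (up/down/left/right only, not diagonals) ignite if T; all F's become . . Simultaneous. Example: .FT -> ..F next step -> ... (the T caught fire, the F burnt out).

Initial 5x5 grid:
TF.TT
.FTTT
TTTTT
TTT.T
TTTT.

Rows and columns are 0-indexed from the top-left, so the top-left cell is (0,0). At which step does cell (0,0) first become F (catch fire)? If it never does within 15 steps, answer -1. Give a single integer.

Step 1: cell (0,0)='F' (+3 fires, +2 burnt)
  -> target ignites at step 1
Step 2: cell (0,0)='.' (+4 fires, +3 burnt)
Step 3: cell (0,0)='.' (+6 fires, +4 burnt)
Step 4: cell (0,0)='.' (+4 fires, +6 burnt)
Step 5: cell (0,0)='.' (+2 fires, +4 burnt)
Step 6: cell (0,0)='.' (+0 fires, +2 burnt)
  fire out at step 6

1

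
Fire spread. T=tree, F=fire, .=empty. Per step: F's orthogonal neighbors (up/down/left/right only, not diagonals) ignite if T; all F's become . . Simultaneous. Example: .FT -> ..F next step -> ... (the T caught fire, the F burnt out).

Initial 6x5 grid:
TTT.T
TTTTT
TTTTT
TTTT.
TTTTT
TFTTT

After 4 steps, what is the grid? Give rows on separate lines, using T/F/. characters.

Step 1: 3 trees catch fire, 1 burn out
  TTT.T
  TTTTT
  TTTTT
  TTTT.
  TFTTT
  F.FTT
Step 2: 4 trees catch fire, 3 burn out
  TTT.T
  TTTTT
  TTTTT
  TFTT.
  F.FTT
  ...FT
Step 3: 5 trees catch fire, 4 burn out
  TTT.T
  TTTTT
  TFTTT
  F.FT.
  ...FT
  ....F
Step 4: 5 trees catch fire, 5 burn out
  TTT.T
  TFTTT
  F.FTT
  ...F.
  ....F
  .....

TTT.T
TFTTT
F.FTT
...F.
....F
.....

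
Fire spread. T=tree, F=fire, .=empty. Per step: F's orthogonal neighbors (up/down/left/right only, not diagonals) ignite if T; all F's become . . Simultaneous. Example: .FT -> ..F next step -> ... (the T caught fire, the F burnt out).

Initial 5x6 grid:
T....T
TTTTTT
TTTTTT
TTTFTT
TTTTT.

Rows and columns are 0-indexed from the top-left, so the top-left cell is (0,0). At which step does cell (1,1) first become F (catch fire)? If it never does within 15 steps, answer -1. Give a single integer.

Step 1: cell (1,1)='T' (+4 fires, +1 burnt)
Step 2: cell (1,1)='T' (+7 fires, +4 burnt)
Step 3: cell (1,1)='T' (+6 fires, +7 burnt)
Step 4: cell (1,1)='F' (+4 fires, +6 burnt)
  -> target ignites at step 4
Step 5: cell (1,1)='.' (+2 fires, +4 burnt)
Step 6: cell (1,1)='.' (+1 fires, +2 burnt)
Step 7: cell (1,1)='.' (+0 fires, +1 burnt)
  fire out at step 7

4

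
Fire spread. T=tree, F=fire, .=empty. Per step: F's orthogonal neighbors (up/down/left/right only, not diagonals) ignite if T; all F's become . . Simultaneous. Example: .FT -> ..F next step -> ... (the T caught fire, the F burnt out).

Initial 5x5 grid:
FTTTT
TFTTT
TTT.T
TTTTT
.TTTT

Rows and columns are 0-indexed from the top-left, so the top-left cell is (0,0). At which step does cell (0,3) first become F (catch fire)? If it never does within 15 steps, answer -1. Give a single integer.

Step 1: cell (0,3)='T' (+4 fires, +2 burnt)
Step 2: cell (0,3)='T' (+5 fires, +4 burnt)
Step 3: cell (0,3)='F' (+5 fires, +5 burnt)
  -> target ignites at step 3
Step 4: cell (0,3)='.' (+4 fires, +5 burnt)
Step 5: cell (0,3)='.' (+2 fires, +4 burnt)
Step 6: cell (0,3)='.' (+1 fires, +2 burnt)
Step 7: cell (0,3)='.' (+0 fires, +1 burnt)
  fire out at step 7

3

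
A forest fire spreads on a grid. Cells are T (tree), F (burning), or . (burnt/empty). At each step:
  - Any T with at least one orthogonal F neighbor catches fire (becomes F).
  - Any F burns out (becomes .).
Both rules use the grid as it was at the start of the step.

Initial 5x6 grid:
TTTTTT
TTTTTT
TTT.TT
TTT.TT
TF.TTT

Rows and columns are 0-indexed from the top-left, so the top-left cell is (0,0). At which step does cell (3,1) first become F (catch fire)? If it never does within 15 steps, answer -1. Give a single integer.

Step 1: cell (3,1)='F' (+2 fires, +1 burnt)
  -> target ignites at step 1
Step 2: cell (3,1)='.' (+3 fires, +2 burnt)
Step 3: cell (3,1)='.' (+3 fires, +3 burnt)
Step 4: cell (3,1)='.' (+3 fires, +3 burnt)
Step 5: cell (3,1)='.' (+3 fires, +3 burnt)
Step 6: cell (3,1)='.' (+2 fires, +3 burnt)
Step 7: cell (3,1)='.' (+3 fires, +2 burnt)
Step 8: cell (3,1)='.' (+3 fires, +3 burnt)
Step 9: cell (3,1)='.' (+2 fires, +3 burnt)
Step 10: cell (3,1)='.' (+2 fires, +2 burnt)
Step 11: cell (3,1)='.' (+0 fires, +2 burnt)
  fire out at step 11

1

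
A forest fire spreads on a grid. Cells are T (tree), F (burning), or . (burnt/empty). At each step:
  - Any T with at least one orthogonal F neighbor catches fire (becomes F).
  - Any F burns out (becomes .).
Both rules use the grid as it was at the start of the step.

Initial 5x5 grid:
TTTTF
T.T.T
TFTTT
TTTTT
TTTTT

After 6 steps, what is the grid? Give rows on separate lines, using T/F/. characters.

Step 1: 5 trees catch fire, 2 burn out
  TTTF.
  T.T.F
  F.FTT
  TFTTT
  TTTTT
Step 2: 8 trees catch fire, 5 burn out
  TTF..
  F.F..
  ...FF
  F.FTT
  TFTTT
Step 3: 6 trees catch fire, 8 burn out
  FF...
  .....
  .....
  ...FF
  F.FTT
Step 4: 2 trees catch fire, 6 burn out
  .....
  .....
  .....
  .....
  ...FF
Step 5: 0 trees catch fire, 2 burn out
  .....
  .....
  .....
  .....
  .....
Step 6: 0 trees catch fire, 0 burn out
  .....
  .....
  .....
  .....
  .....

.....
.....
.....
.....
.....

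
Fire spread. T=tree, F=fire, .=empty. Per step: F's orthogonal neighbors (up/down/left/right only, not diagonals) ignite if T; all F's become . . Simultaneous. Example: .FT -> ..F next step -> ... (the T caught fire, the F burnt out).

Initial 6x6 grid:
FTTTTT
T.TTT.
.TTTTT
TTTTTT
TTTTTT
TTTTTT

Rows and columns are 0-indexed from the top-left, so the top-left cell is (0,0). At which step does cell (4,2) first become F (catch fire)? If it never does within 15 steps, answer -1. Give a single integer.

Step 1: cell (4,2)='T' (+2 fires, +1 burnt)
Step 2: cell (4,2)='T' (+1 fires, +2 burnt)
Step 3: cell (4,2)='T' (+2 fires, +1 burnt)
Step 4: cell (4,2)='T' (+3 fires, +2 burnt)
Step 5: cell (4,2)='T' (+5 fires, +3 burnt)
Step 6: cell (4,2)='F' (+4 fires, +5 burnt)
  -> target ignites at step 6
Step 7: cell (4,2)='.' (+6 fires, +4 burnt)
Step 8: cell (4,2)='.' (+5 fires, +6 burnt)
Step 9: cell (4,2)='.' (+3 fires, +5 burnt)
Step 10: cell (4,2)='.' (+1 fires, +3 burnt)
Step 11: cell (4,2)='.' (+0 fires, +1 burnt)
  fire out at step 11

6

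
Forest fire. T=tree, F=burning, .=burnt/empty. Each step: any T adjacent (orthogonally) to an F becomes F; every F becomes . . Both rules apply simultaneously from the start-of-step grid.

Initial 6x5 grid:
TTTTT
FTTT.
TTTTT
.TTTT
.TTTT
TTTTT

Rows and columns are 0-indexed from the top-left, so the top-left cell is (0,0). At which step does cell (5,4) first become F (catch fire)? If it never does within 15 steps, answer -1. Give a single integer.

Step 1: cell (5,4)='T' (+3 fires, +1 burnt)
Step 2: cell (5,4)='T' (+3 fires, +3 burnt)
Step 3: cell (5,4)='T' (+4 fires, +3 burnt)
Step 4: cell (5,4)='T' (+4 fires, +4 burnt)
Step 5: cell (5,4)='T' (+5 fires, +4 burnt)
Step 6: cell (5,4)='T' (+4 fires, +5 burnt)
Step 7: cell (5,4)='T' (+2 fires, +4 burnt)
Step 8: cell (5,4)='F' (+1 fires, +2 burnt)
  -> target ignites at step 8
Step 9: cell (5,4)='.' (+0 fires, +1 burnt)
  fire out at step 9

8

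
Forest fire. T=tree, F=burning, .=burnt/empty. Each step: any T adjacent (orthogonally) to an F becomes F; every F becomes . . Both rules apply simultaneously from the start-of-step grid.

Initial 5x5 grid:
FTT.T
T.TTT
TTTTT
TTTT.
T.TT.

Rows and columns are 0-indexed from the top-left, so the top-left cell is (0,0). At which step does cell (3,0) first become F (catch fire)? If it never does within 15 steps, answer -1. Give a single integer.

Step 1: cell (3,0)='T' (+2 fires, +1 burnt)
Step 2: cell (3,0)='T' (+2 fires, +2 burnt)
Step 3: cell (3,0)='F' (+3 fires, +2 burnt)
  -> target ignites at step 3
Step 4: cell (3,0)='.' (+4 fires, +3 burnt)
Step 5: cell (3,0)='.' (+3 fires, +4 burnt)
Step 6: cell (3,0)='.' (+4 fires, +3 burnt)
Step 7: cell (3,0)='.' (+1 fires, +4 burnt)
Step 8: cell (3,0)='.' (+0 fires, +1 burnt)
  fire out at step 8

3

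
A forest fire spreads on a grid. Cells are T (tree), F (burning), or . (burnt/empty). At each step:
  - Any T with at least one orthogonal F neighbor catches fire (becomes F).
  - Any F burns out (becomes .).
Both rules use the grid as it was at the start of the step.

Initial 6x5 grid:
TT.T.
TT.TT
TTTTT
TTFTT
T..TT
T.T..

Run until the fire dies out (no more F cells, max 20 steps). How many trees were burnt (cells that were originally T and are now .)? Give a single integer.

Step 1: +3 fires, +1 burnt (F count now 3)
Step 2: +5 fires, +3 burnt (F count now 5)
Step 3: +6 fires, +5 burnt (F count now 6)
Step 4: +5 fires, +6 burnt (F count now 5)
Step 5: +1 fires, +5 burnt (F count now 1)
Step 6: +0 fires, +1 burnt (F count now 0)
Fire out after step 6
Initially T: 21, now '.': 29
Total burnt (originally-T cells now '.'): 20

Answer: 20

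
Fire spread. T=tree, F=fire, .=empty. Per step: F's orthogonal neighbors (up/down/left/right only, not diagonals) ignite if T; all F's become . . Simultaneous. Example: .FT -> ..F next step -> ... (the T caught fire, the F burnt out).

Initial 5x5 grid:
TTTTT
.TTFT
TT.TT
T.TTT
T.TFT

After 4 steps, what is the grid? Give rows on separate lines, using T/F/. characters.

Step 1: 7 trees catch fire, 2 burn out
  TTTFT
  .TF.F
  TT.FT
  T.TFT
  T.F.F
Step 2: 6 trees catch fire, 7 burn out
  TTF.F
  .F...
  TT..F
  T.F.F
  T....
Step 3: 2 trees catch fire, 6 burn out
  TF...
  .....
  TF...
  T....
  T....
Step 4: 2 trees catch fire, 2 burn out
  F....
  .....
  F....
  T....
  T....

F....
.....
F....
T....
T....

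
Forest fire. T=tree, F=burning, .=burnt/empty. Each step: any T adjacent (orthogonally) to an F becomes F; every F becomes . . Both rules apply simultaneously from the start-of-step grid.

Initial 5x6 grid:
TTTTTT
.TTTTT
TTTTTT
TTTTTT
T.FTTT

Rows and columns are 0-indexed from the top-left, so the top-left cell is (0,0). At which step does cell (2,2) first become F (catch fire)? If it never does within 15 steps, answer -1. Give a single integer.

Step 1: cell (2,2)='T' (+2 fires, +1 burnt)
Step 2: cell (2,2)='F' (+4 fires, +2 burnt)
  -> target ignites at step 2
Step 3: cell (2,2)='.' (+6 fires, +4 burnt)
Step 4: cell (2,2)='.' (+7 fires, +6 burnt)
Step 5: cell (2,2)='.' (+4 fires, +7 burnt)
Step 6: cell (2,2)='.' (+3 fires, +4 burnt)
Step 7: cell (2,2)='.' (+1 fires, +3 burnt)
Step 8: cell (2,2)='.' (+0 fires, +1 burnt)
  fire out at step 8

2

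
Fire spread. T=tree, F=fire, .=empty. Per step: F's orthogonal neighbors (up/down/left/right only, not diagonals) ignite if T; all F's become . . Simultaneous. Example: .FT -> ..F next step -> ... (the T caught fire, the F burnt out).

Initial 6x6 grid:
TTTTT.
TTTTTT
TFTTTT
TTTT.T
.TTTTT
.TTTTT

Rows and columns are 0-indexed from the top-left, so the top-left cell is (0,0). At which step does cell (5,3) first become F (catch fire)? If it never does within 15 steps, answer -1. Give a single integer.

Step 1: cell (5,3)='T' (+4 fires, +1 burnt)
Step 2: cell (5,3)='T' (+7 fires, +4 burnt)
Step 3: cell (5,3)='T' (+7 fires, +7 burnt)
Step 4: cell (5,3)='T' (+5 fires, +7 burnt)
Step 5: cell (5,3)='F' (+5 fires, +5 burnt)
  -> target ignites at step 5
Step 6: cell (5,3)='.' (+2 fires, +5 burnt)
Step 7: cell (5,3)='.' (+1 fires, +2 burnt)
Step 8: cell (5,3)='.' (+0 fires, +1 burnt)
  fire out at step 8

5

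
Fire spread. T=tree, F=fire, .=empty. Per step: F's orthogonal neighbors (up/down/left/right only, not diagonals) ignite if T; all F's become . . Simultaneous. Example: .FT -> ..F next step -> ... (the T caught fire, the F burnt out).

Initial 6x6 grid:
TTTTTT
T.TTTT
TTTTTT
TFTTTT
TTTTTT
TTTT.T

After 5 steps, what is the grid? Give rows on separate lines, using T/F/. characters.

Step 1: 4 trees catch fire, 1 burn out
  TTTTTT
  T.TTTT
  TFTTTT
  F.FTTT
  TFTTTT
  TTTT.T
Step 2: 6 trees catch fire, 4 burn out
  TTTTTT
  T.TTTT
  F.FTTT
  ...FTT
  F.FTTT
  TFTT.T
Step 3: 7 trees catch fire, 6 burn out
  TTTTTT
  F.FTTT
  ...FTT
  ....FT
  ...FTT
  F.FT.T
Step 4: 7 trees catch fire, 7 burn out
  FTFTTT
  ...FTT
  ....FT
  .....F
  ....FT
  ...F.T
Step 5: 5 trees catch fire, 7 burn out
  .F.FTT
  ....FT
  .....F
  ......
  .....F
  .....T

.F.FTT
....FT
.....F
......
.....F
.....T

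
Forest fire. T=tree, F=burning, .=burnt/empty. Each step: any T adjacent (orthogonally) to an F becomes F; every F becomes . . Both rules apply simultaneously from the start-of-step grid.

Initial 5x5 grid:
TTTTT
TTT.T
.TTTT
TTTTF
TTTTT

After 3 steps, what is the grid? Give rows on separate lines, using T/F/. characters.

Step 1: 3 trees catch fire, 1 burn out
  TTTTT
  TTT.T
  .TTTF
  TTTF.
  TTTTF
Step 2: 4 trees catch fire, 3 burn out
  TTTTT
  TTT.F
  .TTF.
  TTF..
  TTTF.
Step 3: 4 trees catch fire, 4 burn out
  TTTTF
  TTT..
  .TF..
  TF...
  TTF..

TTTTF
TTT..
.TF..
TF...
TTF..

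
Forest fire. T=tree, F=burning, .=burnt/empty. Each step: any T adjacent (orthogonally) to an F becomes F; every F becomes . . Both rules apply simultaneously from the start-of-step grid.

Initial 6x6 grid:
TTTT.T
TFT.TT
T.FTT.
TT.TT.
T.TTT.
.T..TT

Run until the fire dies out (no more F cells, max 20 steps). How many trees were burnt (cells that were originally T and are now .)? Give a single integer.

Step 1: +4 fires, +2 burnt (F count now 4)
Step 2: +5 fires, +4 burnt (F count now 5)
Step 3: +5 fires, +5 burnt (F count now 5)
Step 4: +5 fires, +5 burnt (F count now 5)
Step 5: +2 fires, +5 burnt (F count now 2)
Step 6: +1 fires, +2 burnt (F count now 1)
Step 7: +0 fires, +1 burnt (F count now 0)
Fire out after step 7
Initially T: 23, now '.': 35
Total burnt (originally-T cells now '.'): 22

Answer: 22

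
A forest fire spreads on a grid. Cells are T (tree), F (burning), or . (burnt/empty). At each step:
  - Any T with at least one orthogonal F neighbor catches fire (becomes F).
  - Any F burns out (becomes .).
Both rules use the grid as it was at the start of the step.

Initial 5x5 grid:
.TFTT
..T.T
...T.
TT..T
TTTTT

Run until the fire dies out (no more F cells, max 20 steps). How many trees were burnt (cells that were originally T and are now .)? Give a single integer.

Step 1: +3 fires, +1 burnt (F count now 3)
Step 2: +1 fires, +3 burnt (F count now 1)
Step 3: +1 fires, +1 burnt (F count now 1)
Step 4: +0 fires, +1 burnt (F count now 0)
Fire out after step 4
Initially T: 14, now '.': 16
Total burnt (originally-T cells now '.'): 5

Answer: 5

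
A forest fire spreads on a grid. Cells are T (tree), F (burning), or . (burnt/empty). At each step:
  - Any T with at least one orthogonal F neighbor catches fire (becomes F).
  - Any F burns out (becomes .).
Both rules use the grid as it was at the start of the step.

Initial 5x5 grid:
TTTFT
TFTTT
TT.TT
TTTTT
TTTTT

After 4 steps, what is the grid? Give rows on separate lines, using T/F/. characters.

Step 1: 7 trees catch fire, 2 burn out
  TFF.F
  F.FFT
  TF.TT
  TTTTT
  TTTTT
Step 2: 5 trees catch fire, 7 burn out
  F....
  ....F
  F..FT
  TFTTT
  TTTTT
Step 3: 5 trees catch fire, 5 burn out
  .....
  .....
  ....F
  F.FFT
  TFTTT
Step 4: 4 trees catch fire, 5 burn out
  .....
  .....
  .....
  ....F
  F.FFT

.....
.....
.....
....F
F.FFT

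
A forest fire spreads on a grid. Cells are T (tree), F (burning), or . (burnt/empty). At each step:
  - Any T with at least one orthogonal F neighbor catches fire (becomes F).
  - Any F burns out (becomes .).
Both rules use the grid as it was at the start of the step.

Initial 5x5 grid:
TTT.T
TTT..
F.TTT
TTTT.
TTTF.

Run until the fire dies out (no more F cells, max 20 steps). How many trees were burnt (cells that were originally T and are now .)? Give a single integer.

Answer: 16

Derivation:
Step 1: +4 fires, +2 burnt (F count now 4)
Step 2: +7 fires, +4 burnt (F count now 7)
Step 3: +4 fires, +7 burnt (F count now 4)
Step 4: +1 fires, +4 burnt (F count now 1)
Step 5: +0 fires, +1 burnt (F count now 0)
Fire out after step 5
Initially T: 17, now '.': 24
Total burnt (originally-T cells now '.'): 16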